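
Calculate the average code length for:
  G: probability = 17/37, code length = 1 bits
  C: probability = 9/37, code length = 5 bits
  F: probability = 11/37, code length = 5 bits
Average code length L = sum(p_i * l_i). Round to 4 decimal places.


Weighted contributions p_i * l_i:
  G: (17/37) * 1 = 17/37
  C: (9/37) * 5 = 45/37
  F: (11/37) * 5 = 55/37
Sum = (17 + 45 + 55)/37 = 117/37

L = 117/37 = 3.1622 bits/symbol


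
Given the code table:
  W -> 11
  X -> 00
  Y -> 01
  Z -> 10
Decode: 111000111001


Decoding:
11 -> W
10 -> Z
00 -> X
11 -> W
10 -> Z
01 -> Y


Result: WZXWZY


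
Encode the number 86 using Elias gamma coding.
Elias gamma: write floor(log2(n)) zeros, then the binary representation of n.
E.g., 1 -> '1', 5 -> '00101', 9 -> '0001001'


num_bits = floor(log2(86)) + 1 = 7
leading_zeros = num_bits - 1 = 6
binary(86) = 1010110

Elias gamma(86) = '000000' + '1010110' = 0000001010110 (13 bits)


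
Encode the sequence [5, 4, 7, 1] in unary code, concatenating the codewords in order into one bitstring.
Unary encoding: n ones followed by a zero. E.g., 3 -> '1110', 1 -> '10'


Encode each number as n ones followed by a terminating 0:
  5 -> 111110 (6 bits)
  4 -> 11110 (5 bits)
  7 -> 11111110 (8 bits)
  1 -> 10 (2 bits)
Total length = 6 + 5 + 8 + 2 = 21 bits.

Unary([5, 4, 7, 1]) = 111110111101111111010 (21 bits)


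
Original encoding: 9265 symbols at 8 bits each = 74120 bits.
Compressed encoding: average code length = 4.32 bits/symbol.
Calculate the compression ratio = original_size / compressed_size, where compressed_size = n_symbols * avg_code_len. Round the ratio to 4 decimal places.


original_size = n_symbols * orig_bits = 9265 * 8 = 74120 bits
compressed_size = n_symbols * avg_code_len = 9265 * 4.32 = 40024.8 bits
ratio = original_size / compressed_size = 74120 / 40024.8 = 1.8519

Compression ratio = 1.8519


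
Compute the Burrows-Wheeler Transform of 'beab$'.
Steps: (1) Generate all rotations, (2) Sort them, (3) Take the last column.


Rotations (sorted):
  0: $beab -> last char: b
  1: ab$be -> last char: e
  2: b$bea -> last char: a
  3: beab$ -> last char: $
  4: eab$b -> last char: b


BWT = bea$b


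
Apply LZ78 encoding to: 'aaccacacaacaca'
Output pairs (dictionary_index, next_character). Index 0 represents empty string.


LZ78 encoding steps:
Dictionary: {0: ''}
Step 1: w='' (idx 0), next='a' -> output (0, 'a'), add 'a' as idx 1
Step 2: w='a' (idx 1), next='c' -> output (1, 'c'), add 'ac' as idx 2
Step 3: w='' (idx 0), next='c' -> output (0, 'c'), add 'c' as idx 3
Step 4: w='ac' (idx 2), next='a' -> output (2, 'a'), add 'aca' as idx 4
Step 5: w='c' (idx 3), next='a' -> output (3, 'a'), add 'ca' as idx 5
Step 6: w='aca' (idx 4), next='c' -> output (4, 'c'), add 'acac' as idx 6
Step 7: w='a' (idx 1), end of input -> output (1, '')


Encoded: [(0, 'a'), (1, 'c'), (0, 'c'), (2, 'a'), (3, 'a'), (4, 'c'), (1, '')]


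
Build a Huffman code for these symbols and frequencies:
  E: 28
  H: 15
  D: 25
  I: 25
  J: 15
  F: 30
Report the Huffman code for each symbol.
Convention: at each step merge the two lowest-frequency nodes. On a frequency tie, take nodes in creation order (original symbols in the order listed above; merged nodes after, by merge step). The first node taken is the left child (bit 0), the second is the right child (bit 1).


Huffman tree construction:
Step 1: Merge H(15) + J(15) = 30
Step 2: Merge D(25) + I(25) = 50
Step 3: Merge E(28) + F(30) = 58
Step 4: Merge (H+J)(30) + (D+I)(50) = 80
Step 5: Merge (E+F)(58) + ((H+J)+(D+I))(80) = 138
Read each symbol's code off the tree from the root (left child = 0, right child = 1).

Codes:
  E: 00 (length 2)
  H: 100 (length 3)
  D: 110 (length 3)
  I: 111 (length 3)
  J: 101 (length 3)
  F: 01 (length 2)
Average code length: 356/138 = 2.5797 bits/symbol


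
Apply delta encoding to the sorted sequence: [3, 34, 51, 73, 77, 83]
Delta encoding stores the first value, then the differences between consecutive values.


First value: 3
Deltas:
  34 - 3 = 31
  51 - 34 = 17
  73 - 51 = 22
  77 - 73 = 4
  83 - 77 = 6


Delta encoded: [3, 31, 17, 22, 4, 6]


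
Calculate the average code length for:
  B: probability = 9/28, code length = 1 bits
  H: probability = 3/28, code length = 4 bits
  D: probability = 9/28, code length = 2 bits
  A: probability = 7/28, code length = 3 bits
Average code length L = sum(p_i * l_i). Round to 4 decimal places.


Weighted contributions p_i * l_i:
  B: (9/28) * 1 = 9/28
  H: (3/28) * 4 = 12/28
  D: (9/28) * 2 = 18/28
  A: (7/28) * 3 = 21/28
Sum = (9 + 12 + 18 + 21)/28 = 60/28

L = 60/28 = 2.1429 bits/symbol


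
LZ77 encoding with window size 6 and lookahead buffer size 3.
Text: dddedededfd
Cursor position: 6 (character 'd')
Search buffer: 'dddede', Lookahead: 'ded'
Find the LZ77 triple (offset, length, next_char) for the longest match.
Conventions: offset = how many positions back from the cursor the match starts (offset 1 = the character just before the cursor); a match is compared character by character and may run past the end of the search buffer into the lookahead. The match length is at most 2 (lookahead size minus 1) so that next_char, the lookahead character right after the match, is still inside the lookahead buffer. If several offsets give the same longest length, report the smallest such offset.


Try each offset into the search buffer:
  offset=1 (pos 5, char 'e'): match length 0
  offset=2 (pos 4, char 'd'): match length 2
  offset=3 (pos 3, char 'e'): match length 0
  offset=4 (pos 2, char 'd'): match length 2
  offset=5 (pos 1, char 'd'): match length 1
  offset=6 (pos 0, char 'd'): match length 1
Longest match has length 2, found at offsets 2, 4; take the smallest, offset 2.
next_char = character at position 6 + 2 = 8 -> 'd'

Best match: offset=2, length=2 (matching 'de' starting at position 4)
LZ77 triple: (2, 2, 'd')


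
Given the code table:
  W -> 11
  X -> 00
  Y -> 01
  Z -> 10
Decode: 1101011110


Decoding:
11 -> W
01 -> Y
01 -> Y
11 -> W
10 -> Z


Result: WYYWZ


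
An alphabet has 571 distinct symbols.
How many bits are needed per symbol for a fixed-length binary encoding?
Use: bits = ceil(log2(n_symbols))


log2(571) = 9.1573
Bracket: 2^9 = 512 < 571 <= 2^10 = 1024
So ceil(log2(571)) = 10

bits = ceil(log2(571)) = ceil(9.1573) = 10 bits


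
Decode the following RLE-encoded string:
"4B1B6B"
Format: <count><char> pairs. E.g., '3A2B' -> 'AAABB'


Expanding each <count><char> pair:
  4B -> 'BBBB'
  1B -> 'B'
  6B -> 'BBBBBB'

Decoded = BBBBBBBBBBB


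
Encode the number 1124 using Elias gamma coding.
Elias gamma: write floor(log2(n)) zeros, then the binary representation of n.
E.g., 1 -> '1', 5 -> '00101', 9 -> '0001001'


num_bits = floor(log2(1124)) + 1 = 11
leading_zeros = num_bits - 1 = 10
binary(1124) = 10001100100

Elias gamma(1124) = '0000000000' + '10001100100' = 000000000010001100100 (21 bits)


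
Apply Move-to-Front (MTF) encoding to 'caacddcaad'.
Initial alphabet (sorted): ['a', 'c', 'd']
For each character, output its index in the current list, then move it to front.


MTF encoding:
'c': index 1 in ['a', 'c', 'd'] -> ['c', 'a', 'd']
'a': index 1 in ['c', 'a', 'd'] -> ['a', 'c', 'd']
'a': index 0 in ['a', 'c', 'd'] -> ['a', 'c', 'd']
'c': index 1 in ['a', 'c', 'd'] -> ['c', 'a', 'd']
'd': index 2 in ['c', 'a', 'd'] -> ['d', 'c', 'a']
'd': index 0 in ['d', 'c', 'a'] -> ['d', 'c', 'a']
'c': index 1 in ['d', 'c', 'a'] -> ['c', 'd', 'a']
'a': index 2 in ['c', 'd', 'a'] -> ['a', 'c', 'd']
'a': index 0 in ['a', 'c', 'd'] -> ['a', 'c', 'd']
'd': index 2 in ['a', 'c', 'd'] -> ['d', 'a', 'c']


Output: [1, 1, 0, 1, 2, 0, 1, 2, 0, 2]


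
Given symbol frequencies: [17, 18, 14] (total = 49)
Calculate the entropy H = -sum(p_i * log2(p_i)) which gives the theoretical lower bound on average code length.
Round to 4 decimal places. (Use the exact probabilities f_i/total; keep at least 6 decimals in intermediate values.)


Per-symbol terms -p_i * log2(p_i) with p_i = f_i/49:
  p = 17/49 = 0.346939: log2(p) = -1.527247, -p*log2(p) = 0.529861
  p = 18/49 = 0.367347: log2(p) = -1.444785, -p*log2(p) = 0.530737
  p = 14/49 = 0.285714: log2(p) = -1.807355, -p*log2(p) = 0.516387
H = 0.529861 + 0.530737 + 0.516387 = 1.576985

H = 1.577 bits/symbol


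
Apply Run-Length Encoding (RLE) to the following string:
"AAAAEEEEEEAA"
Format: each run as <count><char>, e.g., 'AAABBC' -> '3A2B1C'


Scanning runs left to right:
  i=0: run of 'A' x 4 -> '4A'
  i=4: run of 'E' x 6 -> '6E'
  i=10: run of 'A' x 2 -> '2A'

RLE = 4A6E2A


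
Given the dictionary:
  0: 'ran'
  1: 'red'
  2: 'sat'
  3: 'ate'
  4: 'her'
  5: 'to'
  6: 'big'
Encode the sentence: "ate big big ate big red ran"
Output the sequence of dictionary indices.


Look up each word in the dictionary:
  'ate' -> 3
  'big' -> 6
  'big' -> 6
  'ate' -> 3
  'big' -> 6
  'red' -> 1
  'ran' -> 0

Encoded: [3, 6, 6, 3, 6, 1, 0]


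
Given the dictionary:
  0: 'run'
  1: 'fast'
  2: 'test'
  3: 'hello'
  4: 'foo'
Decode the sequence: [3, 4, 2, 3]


Look up each index in the dictionary:
  3 -> 'hello'
  4 -> 'foo'
  2 -> 'test'
  3 -> 'hello'

Decoded: "hello foo test hello"


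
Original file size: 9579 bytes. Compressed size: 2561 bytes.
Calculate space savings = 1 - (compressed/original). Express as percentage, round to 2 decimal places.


ratio = compressed/original = 2561/9579 = 0.267356
savings = 1 - ratio = 1 - 0.267356 = 0.732644
as a percentage: 0.732644 * 100 = 73.26%

Space savings = 1 - 2561/9579 = 73.26%


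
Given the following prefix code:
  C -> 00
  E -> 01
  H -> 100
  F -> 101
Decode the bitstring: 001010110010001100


Decoding step by step:
Bits 00 -> C
Bits 101 -> F
Bits 01 -> E
Bits 100 -> H
Bits 100 -> H
Bits 01 -> E
Bits 100 -> H


Decoded message: CFEHHEH


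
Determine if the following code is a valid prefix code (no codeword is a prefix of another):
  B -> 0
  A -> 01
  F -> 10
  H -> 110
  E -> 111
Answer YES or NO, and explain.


Checking each pair (does one codeword prefix another?):
  B='0' vs A='01': prefix -- VIOLATION

NO -- this is NOT a valid prefix code. B (0) is a prefix of A (01).


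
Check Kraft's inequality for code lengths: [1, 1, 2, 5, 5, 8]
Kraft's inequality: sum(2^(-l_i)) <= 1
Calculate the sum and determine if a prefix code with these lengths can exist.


Sum = 2^(-1) + 2^(-1) + 2^(-2) + 2^(-5) + 2^(-5) + 2^(-8)
    = 0.5 + 0.5 + 0.25 + 0.03125 + 0.03125 + 0.00390625
    = 337/256 = 1.31640625
Since 1.31640625 > 1, Kraft's inequality is NOT satisfied.
A prefix code with these lengths CANNOT exist.

Kraft sum = 1.31640625. Not satisfied.


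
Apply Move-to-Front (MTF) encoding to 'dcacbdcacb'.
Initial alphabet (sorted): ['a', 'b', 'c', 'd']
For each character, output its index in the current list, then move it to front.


MTF encoding:
'd': index 3 in ['a', 'b', 'c', 'd'] -> ['d', 'a', 'b', 'c']
'c': index 3 in ['d', 'a', 'b', 'c'] -> ['c', 'd', 'a', 'b']
'a': index 2 in ['c', 'd', 'a', 'b'] -> ['a', 'c', 'd', 'b']
'c': index 1 in ['a', 'c', 'd', 'b'] -> ['c', 'a', 'd', 'b']
'b': index 3 in ['c', 'a', 'd', 'b'] -> ['b', 'c', 'a', 'd']
'd': index 3 in ['b', 'c', 'a', 'd'] -> ['d', 'b', 'c', 'a']
'c': index 2 in ['d', 'b', 'c', 'a'] -> ['c', 'd', 'b', 'a']
'a': index 3 in ['c', 'd', 'b', 'a'] -> ['a', 'c', 'd', 'b']
'c': index 1 in ['a', 'c', 'd', 'b'] -> ['c', 'a', 'd', 'b']
'b': index 3 in ['c', 'a', 'd', 'b'] -> ['b', 'c', 'a', 'd']


Output: [3, 3, 2, 1, 3, 3, 2, 3, 1, 3]


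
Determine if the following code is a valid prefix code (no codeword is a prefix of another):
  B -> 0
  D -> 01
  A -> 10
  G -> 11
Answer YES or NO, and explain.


Checking each pair (does one codeword prefix another?):
  B='0' vs D='01': prefix -- VIOLATION

NO -- this is NOT a valid prefix code. B (0) is a prefix of D (01).


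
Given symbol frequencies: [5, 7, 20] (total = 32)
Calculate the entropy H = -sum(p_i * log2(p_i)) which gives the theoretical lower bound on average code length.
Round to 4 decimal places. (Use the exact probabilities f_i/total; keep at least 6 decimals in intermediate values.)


Per-symbol terms -p_i * log2(p_i) with p_i = f_i/32:
  p = 5/32 = 0.156250: log2(p) = -2.678072, -p*log2(p) = 0.418449
  p = 7/32 = 0.218750: log2(p) = -2.192645, -p*log2(p) = 0.479641
  p = 20/32 = 0.625000: log2(p) = -0.678072, -p*log2(p) = 0.423795
H = 0.418449 + 0.479641 + 0.423795 = 1.321885

H = 1.3219 bits/symbol


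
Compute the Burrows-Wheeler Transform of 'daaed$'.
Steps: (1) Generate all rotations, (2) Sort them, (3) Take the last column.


Rotations (sorted):
  0: $daaed -> last char: d
  1: aaed$d -> last char: d
  2: aed$da -> last char: a
  3: d$daae -> last char: e
  4: daaed$ -> last char: $
  5: ed$daa -> last char: a


BWT = ddae$a


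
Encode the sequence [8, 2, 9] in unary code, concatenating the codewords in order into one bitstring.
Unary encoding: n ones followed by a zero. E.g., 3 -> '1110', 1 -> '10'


Encode each number as n ones followed by a terminating 0:
  8 -> 111111110 (9 bits)
  2 -> 110 (3 bits)
  9 -> 1111111110 (10 bits)
Total length = 9 + 3 + 10 = 22 bits.

Unary([8, 2, 9]) = 1111111101101111111110 (22 bits)


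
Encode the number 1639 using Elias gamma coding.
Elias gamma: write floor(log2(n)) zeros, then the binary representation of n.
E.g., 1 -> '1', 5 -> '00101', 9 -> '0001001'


num_bits = floor(log2(1639)) + 1 = 11
leading_zeros = num_bits - 1 = 10
binary(1639) = 11001100111

Elias gamma(1639) = '0000000000' + '11001100111' = 000000000011001100111 (21 bits)


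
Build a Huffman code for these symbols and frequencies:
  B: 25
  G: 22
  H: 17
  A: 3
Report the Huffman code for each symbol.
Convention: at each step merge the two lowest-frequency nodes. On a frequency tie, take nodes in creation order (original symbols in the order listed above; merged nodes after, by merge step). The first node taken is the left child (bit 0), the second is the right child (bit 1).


Huffman tree construction:
Step 1: Merge A(3) + H(17) = 20
Step 2: Merge (A+H)(20) + G(22) = 42
Step 3: Merge B(25) + ((A+H)+G)(42) = 67
Read each symbol's code off the tree from the root (left child = 0, right child = 1).

Codes:
  B: 0 (length 1)
  G: 11 (length 2)
  H: 101 (length 3)
  A: 100 (length 3)
Average code length: 129/67 = 1.9254 bits/symbol


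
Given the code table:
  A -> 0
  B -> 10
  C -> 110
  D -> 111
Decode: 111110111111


Decoding:
111 -> D
110 -> C
111 -> D
111 -> D


Result: DCDD


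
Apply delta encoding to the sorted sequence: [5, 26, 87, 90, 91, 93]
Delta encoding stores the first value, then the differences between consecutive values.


First value: 5
Deltas:
  26 - 5 = 21
  87 - 26 = 61
  90 - 87 = 3
  91 - 90 = 1
  93 - 91 = 2


Delta encoded: [5, 21, 61, 3, 1, 2]


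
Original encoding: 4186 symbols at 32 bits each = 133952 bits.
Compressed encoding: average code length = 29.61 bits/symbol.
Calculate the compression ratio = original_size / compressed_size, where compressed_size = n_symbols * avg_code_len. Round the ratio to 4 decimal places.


original_size = n_symbols * orig_bits = 4186 * 32 = 133952 bits
compressed_size = n_symbols * avg_code_len = 4186 * 29.61 = 123947.46 bits
ratio = original_size / compressed_size = 133952 / 123947.46 = 1.0807

Compression ratio = 1.0807


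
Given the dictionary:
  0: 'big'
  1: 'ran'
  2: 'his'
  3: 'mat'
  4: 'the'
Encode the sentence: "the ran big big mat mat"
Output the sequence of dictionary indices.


Look up each word in the dictionary:
  'the' -> 4
  'ran' -> 1
  'big' -> 0
  'big' -> 0
  'mat' -> 3
  'mat' -> 3

Encoded: [4, 1, 0, 0, 3, 3]


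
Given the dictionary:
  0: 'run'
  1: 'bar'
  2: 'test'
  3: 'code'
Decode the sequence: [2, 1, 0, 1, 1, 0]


Look up each index in the dictionary:
  2 -> 'test'
  1 -> 'bar'
  0 -> 'run'
  1 -> 'bar'
  1 -> 'bar'
  0 -> 'run'

Decoded: "test bar run bar bar run"


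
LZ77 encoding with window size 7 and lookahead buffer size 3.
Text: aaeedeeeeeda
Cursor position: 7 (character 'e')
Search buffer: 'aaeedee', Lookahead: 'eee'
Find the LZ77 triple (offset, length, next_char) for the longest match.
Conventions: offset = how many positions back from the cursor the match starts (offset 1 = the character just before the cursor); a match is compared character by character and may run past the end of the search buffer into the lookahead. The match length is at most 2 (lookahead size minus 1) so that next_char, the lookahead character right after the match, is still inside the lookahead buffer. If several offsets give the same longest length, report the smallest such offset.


Try each offset into the search buffer:
  offset=1 (pos 6, char 'e'): match length 2
  offset=2 (pos 5, char 'e'): match length 2
  offset=3 (pos 4, char 'd'): match length 0
  offset=4 (pos 3, char 'e'): match length 1
  offset=5 (pos 2, char 'e'): match length 2
  offset=6 (pos 1, char 'a'): match length 0
  offset=7 (pos 0, char 'a'): match length 0
Longest match has length 2, found at offsets 1, 2, 5; take the smallest, offset 1.
next_char = character at position 7 + 2 = 9 -> 'e'

Best match: offset=1, length=2 (matching 'ee' starting at position 6)
LZ77 triple: (1, 2, 'e')


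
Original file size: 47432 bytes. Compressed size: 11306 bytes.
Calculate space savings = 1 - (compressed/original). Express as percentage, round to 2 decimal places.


ratio = compressed/original = 11306/47432 = 0.238362
savings = 1 - ratio = 1 - 0.238362 = 0.761638
as a percentage: 0.761638 * 100 = 76.16%

Space savings = 1 - 11306/47432 = 76.16%


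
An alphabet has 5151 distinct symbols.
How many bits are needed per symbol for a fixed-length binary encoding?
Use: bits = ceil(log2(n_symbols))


log2(5151) = 12.3306
Bracket: 2^12 = 4096 < 5151 <= 2^13 = 8192
So ceil(log2(5151)) = 13

bits = ceil(log2(5151)) = ceil(12.3306) = 13 bits


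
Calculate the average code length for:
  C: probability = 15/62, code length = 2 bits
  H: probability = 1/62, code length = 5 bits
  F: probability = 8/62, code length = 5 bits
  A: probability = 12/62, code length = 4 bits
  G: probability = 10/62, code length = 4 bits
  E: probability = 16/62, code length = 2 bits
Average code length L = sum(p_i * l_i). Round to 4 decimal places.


Weighted contributions p_i * l_i:
  C: (15/62) * 2 = 30/62
  H: (1/62) * 5 = 5/62
  F: (8/62) * 5 = 40/62
  A: (12/62) * 4 = 48/62
  G: (10/62) * 4 = 40/62
  E: (16/62) * 2 = 32/62
Sum = (30 + 5 + 40 + 48 + 40 + 32)/62 = 195/62

L = 195/62 = 3.1452 bits/symbol


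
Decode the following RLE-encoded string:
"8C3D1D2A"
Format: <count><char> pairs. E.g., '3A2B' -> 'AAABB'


Expanding each <count><char> pair:
  8C -> 'CCCCCCCC'
  3D -> 'DDD'
  1D -> 'D'
  2A -> 'AA'

Decoded = CCCCCCCCDDDDAA


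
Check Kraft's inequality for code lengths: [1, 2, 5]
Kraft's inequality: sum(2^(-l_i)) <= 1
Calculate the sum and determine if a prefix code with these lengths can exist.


Sum = 2^(-1) + 2^(-2) + 2^(-5)
    = 0.5 + 0.25 + 0.03125
    = 25/32 = 0.78125
Since 0.78125 <= 1, Kraft's inequality IS satisfied.
A prefix code with these lengths CAN exist.

Kraft sum = 0.78125. Satisfied.


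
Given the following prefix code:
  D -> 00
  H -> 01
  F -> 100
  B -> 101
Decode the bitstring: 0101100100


Decoding step by step:
Bits 01 -> H
Bits 01 -> H
Bits 100 -> F
Bits 100 -> F


Decoded message: HHFF


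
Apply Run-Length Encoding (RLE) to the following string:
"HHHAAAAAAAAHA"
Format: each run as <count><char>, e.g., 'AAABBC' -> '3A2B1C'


Scanning runs left to right:
  i=0: run of 'H' x 3 -> '3H'
  i=3: run of 'A' x 8 -> '8A'
  i=11: run of 'H' x 1 -> '1H'
  i=12: run of 'A' x 1 -> '1A'

RLE = 3H8A1H1A


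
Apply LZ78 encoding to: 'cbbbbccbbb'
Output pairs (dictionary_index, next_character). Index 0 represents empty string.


LZ78 encoding steps:
Dictionary: {0: ''}
Step 1: w='' (idx 0), next='c' -> output (0, 'c'), add 'c' as idx 1
Step 2: w='' (idx 0), next='b' -> output (0, 'b'), add 'b' as idx 2
Step 3: w='b' (idx 2), next='b' -> output (2, 'b'), add 'bb' as idx 3
Step 4: w='b' (idx 2), next='c' -> output (2, 'c'), add 'bc' as idx 4
Step 5: w='c' (idx 1), next='b' -> output (1, 'b'), add 'cb' as idx 5
Step 6: w='bb' (idx 3), end of input -> output (3, '')


Encoded: [(0, 'c'), (0, 'b'), (2, 'b'), (2, 'c'), (1, 'b'), (3, '')]


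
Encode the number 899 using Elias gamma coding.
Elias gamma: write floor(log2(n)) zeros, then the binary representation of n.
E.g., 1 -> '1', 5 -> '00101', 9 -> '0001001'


num_bits = floor(log2(899)) + 1 = 10
leading_zeros = num_bits - 1 = 9
binary(899) = 1110000011

Elias gamma(899) = '000000000' + '1110000011' = 0000000001110000011 (19 bits)


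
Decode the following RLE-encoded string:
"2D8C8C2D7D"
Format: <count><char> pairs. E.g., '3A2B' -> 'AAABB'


Expanding each <count><char> pair:
  2D -> 'DD'
  8C -> 'CCCCCCCC'
  8C -> 'CCCCCCCC'
  2D -> 'DD'
  7D -> 'DDDDDDD'

Decoded = DDCCCCCCCCCCCCCCCCDDDDDDDDD


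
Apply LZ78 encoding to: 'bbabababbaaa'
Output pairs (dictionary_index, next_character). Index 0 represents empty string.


LZ78 encoding steps:
Dictionary: {0: ''}
Step 1: w='' (idx 0), next='b' -> output (0, 'b'), add 'b' as idx 1
Step 2: w='b' (idx 1), next='a' -> output (1, 'a'), add 'ba' as idx 2
Step 3: w='ba' (idx 2), next='b' -> output (2, 'b'), add 'bab' as idx 3
Step 4: w='' (idx 0), next='a' -> output (0, 'a'), add 'a' as idx 4
Step 5: w='b' (idx 1), next='b' -> output (1, 'b'), add 'bb' as idx 5
Step 6: w='a' (idx 4), next='a' -> output (4, 'a'), add 'aa' as idx 6
Step 7: w='a' (idx 4), end of input -> output (4, '')


Encoded: [(0, 'b'), (1, 'a'), (2, 'b'), (0, 'a'), (1, 'b'), (4, 'a'), (4, '')]


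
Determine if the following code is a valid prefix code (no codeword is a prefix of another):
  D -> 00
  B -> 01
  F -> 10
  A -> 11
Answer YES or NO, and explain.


Checking each pair (does one codeword prefix another?):
  D='00' vs B='01': no prefix
  D='00' vs F='10': no prefix
  D='00' vs A='11': no prefix
  B='01' vs D='00': no prefix
  B='01' vs F='10': no prefix
  B='01' vs A='11': no prefix
  F='10' vs D='00': no prefix
  F='10' vs B='01': no prefix
  F='10' vs A='11': no prefix
  A='11' vs D='00': no prefix
  A='11' vs B='01': no prefix
  A='11' vs F='10': no prefix
No violation found over all pairs.

YES -- this is a valid prefix code. No codeword is a prefix of any other codeword.


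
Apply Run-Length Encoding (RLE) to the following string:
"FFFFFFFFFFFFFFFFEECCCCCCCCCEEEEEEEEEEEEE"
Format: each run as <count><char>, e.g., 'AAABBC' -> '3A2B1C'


Scanning runs left to right:
  i=0: run of 'F' x 16 -> '16F'
  i=16: run of 'E' x 2 -> '2E'
  i=18: run of 'C' x 9 -> '9C'
  i=27: run of 'E' x 13 -> '13E'

RLE = 16F2E9C13E


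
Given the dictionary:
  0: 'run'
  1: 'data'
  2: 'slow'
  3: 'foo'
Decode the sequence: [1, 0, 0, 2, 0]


Look up each index in the dictionary:
  1 -> 'data'
  0 -> 'run'
  0 -> 'run'
  2 -> 'slow'
  0 -> 'run'

Decoded: "data run run slow run"


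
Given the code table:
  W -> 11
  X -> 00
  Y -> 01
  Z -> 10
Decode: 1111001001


Decoding:
11 -> W
11 -> W
00 -> X
10 -> Z
01 -> Y


Result: WWXZY


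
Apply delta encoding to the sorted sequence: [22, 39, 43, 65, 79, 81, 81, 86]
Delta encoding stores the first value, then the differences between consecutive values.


First value: 22
Deltas:
  39 - 22 = 17
  43 - 39 = 4
  65 - 43 = 22
  79 - 65 = 14
  81 - 79 = 2
  81 - 81 = 0
  86 - 81 = 5


Delta encoded: [22, 17, 4, 22, 14, 2, 0, 5]


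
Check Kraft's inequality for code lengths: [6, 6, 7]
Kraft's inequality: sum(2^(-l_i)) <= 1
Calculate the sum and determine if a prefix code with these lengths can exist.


Sum = 2^(-6) + 2^(-6) + 2^(-7)
    = 0.015625 + 0.015625 + 0.0078125
    = 5/128 = 0.0390625
Since 0.0390625 <= 1, Kraft's inequality IS satisfied.
A prefix code with these lengths CAN exist.

Kraft sum = 0.0390625. Satisfied.


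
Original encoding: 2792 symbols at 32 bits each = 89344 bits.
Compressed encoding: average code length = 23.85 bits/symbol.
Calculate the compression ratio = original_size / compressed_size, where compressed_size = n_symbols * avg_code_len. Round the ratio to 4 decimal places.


original_size = n_symbols * orig_bits = 2792 * 32 = 89344 bits
compressed_size = n_symbols * avg_code_len = 2792 * 23.85 = 66589.2 bits
ratio = original_size / compressed_size = 89344 / 66589.2 = 1.3417

Compression ratio = 1.3417


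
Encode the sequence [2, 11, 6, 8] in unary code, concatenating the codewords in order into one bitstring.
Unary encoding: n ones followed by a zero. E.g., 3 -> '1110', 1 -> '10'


Encode each number as n ones followed by a terminating 0:
  2 -> 110 (3 bits)
  11 -> 111111111110 (12 bits)
  6 -> 1111110 (7 bits)
  8 -> 111111110 (9 bits)
Total length = 3 + 12 + 7 + 9 = 31 bits.

Unary([2, 11, 6, 8]) = 1101111111111101111110111111110 (31 bits)


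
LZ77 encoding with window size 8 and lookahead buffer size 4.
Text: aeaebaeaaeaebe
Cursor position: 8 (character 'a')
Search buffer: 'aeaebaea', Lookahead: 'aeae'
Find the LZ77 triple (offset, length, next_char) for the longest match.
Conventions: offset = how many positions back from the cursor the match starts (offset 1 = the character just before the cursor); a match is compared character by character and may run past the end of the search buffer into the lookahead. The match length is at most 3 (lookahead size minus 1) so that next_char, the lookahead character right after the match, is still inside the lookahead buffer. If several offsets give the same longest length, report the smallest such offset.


Try each offset into the search buffer:
  offset=1 (pos 7, char 'a'): match length 1
  offset=2 (pos 6, char 'e'): match length 0
  offset=3 (pos 5, char 'a'): match length 3
  offset=4 (pos 4, char 'b'): match length 0
  offset=5 (pos 3, char 'e'): match length 0
  offset=6 (pos 2, char 'a'): match length 2
  offset=7 (pos 1, char 'e'): match length 0
  offset=8 (pos 0, char 'a'): match length 3
Longest match has length 3, found at offsets 3, 8; take the smallest, offset 3.
next_char = character at position 8 + 3 = 11 -> 'e'

Best match: offset=3, length=3 (matching 'aea' starting at position 5)
LZ77 triple: (3, 3, 'e')


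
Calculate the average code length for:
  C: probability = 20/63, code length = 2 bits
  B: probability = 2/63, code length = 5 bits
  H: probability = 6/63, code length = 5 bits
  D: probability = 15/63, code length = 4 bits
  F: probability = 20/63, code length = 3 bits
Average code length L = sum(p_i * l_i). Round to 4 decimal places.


Weighted contributions p_i * l_i:
  C: (20/63) * 2 = 40/63
  B: (2/63) * 5 = 10/63
  H: (6/63) * 5 = 30/63
  D: (15/63) * 4 = 60/63
  F: (20/63) * 3 = 60/63
Sum = (40 + 10 + 30 + 60 + 60)/63 = 200/63

L = 200/63 = 3.1746 bits/symbol


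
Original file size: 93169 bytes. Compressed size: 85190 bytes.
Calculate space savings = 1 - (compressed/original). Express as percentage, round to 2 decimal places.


ratio = compressed/original = 85190/93169 = 0.91436
savings = 1 - ratio = 1 - 0.91436 = 0.08564
as a percentage: 0.08564 * 100 = 8.56%

Space savings = 1 - 85190/93169 = 8.56%


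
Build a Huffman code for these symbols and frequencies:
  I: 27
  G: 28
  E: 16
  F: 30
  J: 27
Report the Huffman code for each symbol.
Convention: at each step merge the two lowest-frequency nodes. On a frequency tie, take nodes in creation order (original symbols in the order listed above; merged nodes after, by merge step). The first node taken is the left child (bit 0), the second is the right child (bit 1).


Huffman tree construction:
Step 1: Merge E(16) + I(27) = 43
Step 2: Merge J(27) + G(28) = 55
Step 3: Merge F(30) + (E+I)(43) = 73
Step 4: Merge (J+G)(55) + (F+(E+I))(73) = 128
Read each symbol's code off the tree from the root (left child = 0, right child = 1).

Codes:
  I: 111 (length 3)
  G: 01 (length 2)
  E: 110 (length 3)
  F: 10 (length 2)
  J: 00 (length 2)
Average code length: 299/128 = 2.3359 bits/symbol


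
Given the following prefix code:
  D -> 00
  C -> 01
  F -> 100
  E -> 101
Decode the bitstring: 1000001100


Decoding step by step:
Bits 100 -> F
Bits 00 -> D
Bits 01 -> C
Bits 100 -> F


Decoded message: FDCF


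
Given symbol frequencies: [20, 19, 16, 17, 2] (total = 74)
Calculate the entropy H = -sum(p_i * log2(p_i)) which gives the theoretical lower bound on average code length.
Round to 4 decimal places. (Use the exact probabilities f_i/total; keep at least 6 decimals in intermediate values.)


Per-symbol terms -p_i * log2(p_i) with p_i = f_i/74:
  p = 20/74 = 0.270270: log2(p) = -1.887525, -p*log2(p) = 0.510142
  p = 19/74 = 0.256757: log2(p) = -1.961526, -p*log2(p) = 0.503635
  p = 16/74 = 0.216216: log2(p) = -2.209453, -p*log2(p) = 0.477720
  p = 17/74 = 0.229730: log2(p) = -2.121991, -p*log2(p) = 0.487484
  p = 2/74 = 0.027027: log2(p) = -5.209453, -p*log2(p) = 0.140796
H = 0.510142 + 0.503635 + 0.477720 + 0.487484 + 0.140796 = 2.119777

H = 2.1198 bits/symbol


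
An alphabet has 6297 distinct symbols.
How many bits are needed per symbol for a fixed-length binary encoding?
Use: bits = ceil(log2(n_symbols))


log2(6297) = 12.6204
Bracket: 2^12 = 4096 < 6297 <= 2^13 = 8192
So ceil(log2(6297)) = 13

bits = ceil(log2(6297)) = ceil(12.6204) = 13 bits


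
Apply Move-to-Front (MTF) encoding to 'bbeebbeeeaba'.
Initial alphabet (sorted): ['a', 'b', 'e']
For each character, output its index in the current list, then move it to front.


MTF encoding:
'b': index 1 in ['a', 'b', 'e'] -> ['b', 'a', 'e']
'b': index 0 in ['b', 'a', 'e'] -> ['b', 'a', 'e']
'e': index 2 in ['b', 'a', 'e'] -> ['e', 'b', 'a']
'e': index 0 in ['e', 'b', 'a'] -> ['e', 'b', 'a']
'b': index 1 in ['e', 'b', 'a'] -> ['b', 'e', 'a']
'b': index 0 in ['b', 'e', 'a'] -> ['b', 'e', 'a']
'e': index 1 in ['b', 'e', 'a'] -> ['e', 'b', 'a']
'e': index 0 in ['e', 'b', 'a'] -> ['e', 'b', 'a']
'e': index 0 in ['e', 'b', 'a'] -> ['e', 'b', 'a']
'a': index 2 in ['e', 'b', 'a'] -> ['a', 'e', 'b']
'b': index 2 in ['a', 'e', 'b'] -> ['b', 'a', 'e']
'a': index 1 in ['b', 'a', 'e'] -> ['a', 'b', 'e']


Output: [1, 0, 2, 0, 1, 0, 1, 0, 0, 2, 2, 1]


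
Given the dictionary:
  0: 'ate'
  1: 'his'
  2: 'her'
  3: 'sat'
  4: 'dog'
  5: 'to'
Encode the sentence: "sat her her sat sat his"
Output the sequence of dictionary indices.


Look up each word in the dictionary:
  'sat' -> 3
  'her' -> 2
  'her' -> 2
  'sat' -> 3
  'sat' -> 3
  'his' -> 1

Encoded: [3, 2, 2, 3, 3, 1]


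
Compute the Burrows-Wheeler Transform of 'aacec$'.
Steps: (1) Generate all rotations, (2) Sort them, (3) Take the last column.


Rotations (sorted):
  0: $aacec -> last char: c
  1: aacec$ -> last char: $
  2: acec$a -> last char: a
  3: c$aace -> last char: e
  4: cec$aa -> last char: a
  5: ec$aac -> last char: c


BWT = c$aeac


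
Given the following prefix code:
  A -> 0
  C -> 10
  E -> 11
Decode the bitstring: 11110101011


Decoding step by step:
Bits 11 -> E
Bits 11 -> E
Bits 0 -> A
Bits 10 -> C
Bits 10 -> C
Bits 11 -> E


Decoded message: EEACCE


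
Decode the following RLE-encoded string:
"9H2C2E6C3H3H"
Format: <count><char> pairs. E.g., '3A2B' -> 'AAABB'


Expanding each <count><char> pair:
  9H -> 'HHHHHHHHH'
  2C -> 'CC'
  2E -> 'EE'
  6C -> 'CCCCCC'
  3H -> 'HHH'
  3H -> 'HHH'

Decoded = HHHHHHHHHCCEECCCCCCHHHHHH


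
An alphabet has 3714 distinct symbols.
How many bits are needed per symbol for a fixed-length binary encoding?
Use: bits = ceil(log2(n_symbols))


log2(3714) = 11.8588
Bracket: 2^11 = 2048 < 3714 <= 2^12 = 4096
So ceil(log2(3714)) = 12

bits = ceil(log2(3714)) = ceil(11.8588) = 12 bits


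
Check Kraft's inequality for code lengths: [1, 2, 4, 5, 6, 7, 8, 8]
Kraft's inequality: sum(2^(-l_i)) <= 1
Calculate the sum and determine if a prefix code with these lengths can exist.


Sum = 2^(-1) + 2^(-2) + 2^(-4) + 2^(-5) + 2^(-6) + 2^(-7) + 2^(-8) + 2^(-8)
    = 0.5 + 0.25 + 0.0625 + 0.03125 + 0.015625 + 0.0078125 + 0.00390625 + 0.00390625
    = 224/256 = 0.875
Since 0.875 <= 1, Kraft's inequality IS satisfied.
A prefix code with these lengths CAN exist.

Kraft sum = 0.875. Satisfied.


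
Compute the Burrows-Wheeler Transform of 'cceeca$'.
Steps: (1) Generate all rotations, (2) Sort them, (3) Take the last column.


Rotations (sorted):
  0: $cceeca -> last char: a
  1: a$cceec -> last char: c
  2: ca$ccee -> last char: e
  3: cceeca$ -> last char: $
  4: ceeca$c -> last char: c
  5: eca$cce -> last char: e
  6: eeca$cc -> last char: c


BWT = ace$cec


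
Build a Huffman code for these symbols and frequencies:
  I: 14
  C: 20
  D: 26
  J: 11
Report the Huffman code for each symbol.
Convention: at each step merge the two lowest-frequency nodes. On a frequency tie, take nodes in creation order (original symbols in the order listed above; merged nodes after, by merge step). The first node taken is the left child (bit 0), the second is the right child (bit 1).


Huffman tree construction:
Step 1: Merge J(11) + I(14) = 25
Step 2: Merge C(20) + (J+I)(25) = 45
Step 3: Merge D(26) + (C+(J+I))(45) = 71
Read each symbol's code off the tree from the root (left child = 0, right child = 1).

Codes:
  I: 111 (length 3)
  C: 10 (length 2)
  D: 0 (length 1)
  J: 110 (length 3)
Average code length: 141/71 = 1.9859 bits/symbol


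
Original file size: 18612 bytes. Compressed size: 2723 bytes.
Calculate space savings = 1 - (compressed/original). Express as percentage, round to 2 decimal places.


ratio = compressed/original = 2723/18612 = 0.146303
savings = 1 - ratio = 1 - 0.146303 = 0.853697
as a percentage: 0.853697 * 100 = 85.37%

Space savings = 1 - 2723/18612 = 85.37%


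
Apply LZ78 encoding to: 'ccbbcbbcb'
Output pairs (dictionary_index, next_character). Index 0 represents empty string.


LZ78 encoding steps:
Dictionary: {0: ''}
Step 1: w='' (idx 0), next='c' -> output (0, 'c'), add 'c' as idx 1
Step 2: w='c' (idx 1), next='b' -> output (1, 'b'), add 'cb' as idx 2
Step 3: w='' (idx 0), next='b' -> output (0, 'b'), add 'b' as idx 3
Step 4: w='cb' (idx 2), next='b' -> output (2, 'b'), add 'cbb' as idx 4
Step 5: w='cb' (idx 2), end of input -> output (2, '')


Encoded: [(0, 'c'), (1, 'b'), (0, 'b'), (2, 'b'), (2, '')]


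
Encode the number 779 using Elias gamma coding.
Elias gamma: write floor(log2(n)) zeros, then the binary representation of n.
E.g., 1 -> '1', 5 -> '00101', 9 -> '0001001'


num_bits = floor(log2(779)) + 1 = 10
leading_zeros = num_bits - 1 = 9
binary(779) = 1100001011

Elias gamma(779) = '000000000' + '1100001011' = 0000000001100001011 (19 bits)


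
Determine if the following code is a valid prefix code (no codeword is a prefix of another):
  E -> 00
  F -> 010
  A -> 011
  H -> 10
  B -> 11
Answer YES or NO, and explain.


Checking each pair (does one codeword prefix another?):
  E='00' vs F='010': no prefix
  E='00' vs A='011': no prefix
  E='00' vs H='10': no prefix
  E='00' vs B='11': no prefix
  F='010' vs E='00': no prefix
  F='010' vs A='011': no prefix
  F='010' vs H='10': no prefix
  F='010' vs B='11': no prefix
  A='011' vs E='00': no prefix
  A='011' vs F='010': no prefix
  A='011' vs H='10': no prefix
  A='011' vs B='11': no prefix
  H='10' vs E='00': no prefix
  H='10' vs F='010': no prefix
  H='10' vs A='011': no prefix
  H='10' vs B='11': no prefix
  B='11' vs E='00': no prefix
  B='11' vs F='010': no prefix
  B='11' vs A='011': no prefix
  B='11' vs H='10': no prefix
No violation found over all pairs.

YES -- this is a valid prefix code. No codeword is a prefix of any other codeword.


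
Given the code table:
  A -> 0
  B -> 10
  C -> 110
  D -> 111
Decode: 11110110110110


Decoding:
111 -> D
10 -> B
110 -> C
110 -> C
110 -> C


Result: DBCCC


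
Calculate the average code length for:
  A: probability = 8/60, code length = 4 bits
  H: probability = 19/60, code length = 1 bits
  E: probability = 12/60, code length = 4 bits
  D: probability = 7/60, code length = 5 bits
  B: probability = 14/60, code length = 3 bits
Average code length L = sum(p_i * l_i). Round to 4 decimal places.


Weighted contributions p_i * l_i:
  A: (8/60) * 4 = 32/60
  H: (19/60) * 1 = 19/60
  E: (12/60) * 4 = 48/60
  D: (7/60) * 5 = 35/60
  B: (14/60) * 3 = 42/60
Sum = (32 + 19 + 48 + 35 + 42)/60 = 176/60

L = 176/60 = 2.9333 bits/symbol


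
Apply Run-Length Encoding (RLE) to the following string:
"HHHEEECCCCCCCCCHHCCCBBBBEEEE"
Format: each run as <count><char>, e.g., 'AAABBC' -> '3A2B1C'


Scanning runs left to right:
  i=0: run of 'H' x 3 -> '3H'
  i=3: run of 'E' x 3 -> '3E'
  i=6: run of 'C' x 9 -> '9C'
  i=15: run of 'H' x 2 -> '2H'
  i=17: run of 'C' x 3 -> '3C'
  i=20: run of 'B' x 4 -> '4B'
  i=24: run of 'E' x 4 -> '4E'

RLE = 3H3E9C2H3C4B4E


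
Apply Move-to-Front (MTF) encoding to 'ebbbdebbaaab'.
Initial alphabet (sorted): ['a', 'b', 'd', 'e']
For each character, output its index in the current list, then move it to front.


MTF encoding:
'e': index 3 in ['a', 'b', 'd', 'e'] -> ['e', 'a', 'b', 'd']
'b': index 2 in ['e', 'a', 'b', 'd'] -> ['b', 'e', 'a', 'd']
'b': index 0 in ['b', 'e', 'a', 'd'] -> ['b', 'e', 'a', 'd']
'b': index 0 in ['b', 'e', 'a', 'd'] -> ['b', 'e', 'a', 'd']
'd': index 3 in ['b', 'e', 'a', 'd'] -> ['d', 'b', 'e', 'a']
'e': index 2 in ['d', 'b', 'e', 'a'] -> ['e', 'd', 'b', 'a']
'b': index 2 in ['e', 'd', 'b', 'a'] -> ['b', 'e', 'd', 'a']
'b': index 0 in ['b', 'e', 'd', 'a'] -> ['b', 'e', 'd', 'a']
'a': index 3 in ['b', 'e', 'd', 'a'] -> ['a', 'b', 'e', 'd']
'a': index 0 in ['a', 'b', 'e', 'd'] -> ['a', 'b', 'e', 'd']
'a': index 0 in ['a', 'b', 'e', 'd'] -> ['a', 'b', 'e', 'd']
'b': index 1 in ['a', 'b', 'e', 'd'] -> ['b', 'a', 'e', 'd']


Output: [3, 2, 0, 0, 3, 2, 2, 0, 3, 0, 0, 1]


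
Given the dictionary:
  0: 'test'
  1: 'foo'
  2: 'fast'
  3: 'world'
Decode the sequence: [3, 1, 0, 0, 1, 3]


Look up each index in the dictionary:
  3 -> 'world'
  1 -> 'foo'
  0 -> 'test'
  0 -> 'test'
  1 -> 'foo'
  3 -> 'world'

Decoded: "world foo test test foo world"


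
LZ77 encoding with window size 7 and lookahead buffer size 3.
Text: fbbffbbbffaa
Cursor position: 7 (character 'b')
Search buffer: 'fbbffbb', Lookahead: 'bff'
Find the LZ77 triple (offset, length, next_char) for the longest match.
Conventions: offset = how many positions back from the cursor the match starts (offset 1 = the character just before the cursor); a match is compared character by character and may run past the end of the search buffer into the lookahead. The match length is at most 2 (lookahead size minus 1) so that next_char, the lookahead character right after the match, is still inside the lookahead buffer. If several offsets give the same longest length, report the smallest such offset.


Try each offset into the search buffer:
  offset=1 (pos 6, char 'b'): match length 1
  offset=2 (pos 5, char 'b'): match length 1
  offset=3 (pos 4, char 'f'): match length 0
  offset=4 (pos 3, char 'f'): match length 0
  offset=5 (pos 2, char 'b'): match length 2
  offset=6 (pos 1, char 'b'): match length 1
  offset=7 (pos 0, char 'f'): match length 0
Longest match has length 2 at offset 5.
next_char = character at position 7 + 2 = 9 -> 'f'

Best match: offset=5, length=2 (matching 'bf' starting at position 2)
LZ77 triple: (5, 2, 'f')


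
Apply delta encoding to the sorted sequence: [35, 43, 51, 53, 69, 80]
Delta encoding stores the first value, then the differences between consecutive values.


First value: 35
Deltas:
  43 - 35 = 8
  51 - 43 = 8
  53 - 51 = 2
  69 - 53 = 16
  80 - 69 = 11


Delta encoded: [35, 8, 8, 2, 16, 11]


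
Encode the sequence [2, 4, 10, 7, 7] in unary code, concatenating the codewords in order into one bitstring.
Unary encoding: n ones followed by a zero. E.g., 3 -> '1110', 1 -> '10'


Encode each number as n ones followed by a terminating 0:
  2 -> 110 (3 bits)
  4 -> 11110 (5 bits)
  10 -> 11111111110 (11 bits)
  7 -> 11111110 (8 bits)
  7 -> 11111110 (8 bits)
Total length = 3 + 5 + 11 + 8 + 8 = 35 bits.

Unary([2, 4, 10, 7, 7]) = 11011110111111111101111111011111110 (35 bits)


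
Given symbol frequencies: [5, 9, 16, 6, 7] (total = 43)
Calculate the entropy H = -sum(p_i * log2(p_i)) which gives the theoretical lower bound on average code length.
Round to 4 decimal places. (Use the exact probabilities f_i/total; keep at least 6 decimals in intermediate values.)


Per-symbol terms -p_i * log2(p_i) with p_i = f_i/43:
  p = 5/43 = 0.116279: log2(p) = -3.104337, -p*log2(p) = 0.360969
  p = 9/43 = 0.209302: log2(p) = -2.256340, -p*log2(p) = 0.472257
  p = 16/43 = 0.372093: log2(p) = -1.426265, -p*log2(p) = 0.530703
  p = 6/43 = 0.139535: log2(p) = -2.841302, -p*log2(p) = 0.396461
  p = 7/43 = 0.162791: log2(p) = -2.618910, -p*log2(p) = 0.426334
H = 0.360969 + 0.472257 + 0.530703 + 0.396461 + 0.426334 = 2.186724

H = 2.1867 bits/symbol
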